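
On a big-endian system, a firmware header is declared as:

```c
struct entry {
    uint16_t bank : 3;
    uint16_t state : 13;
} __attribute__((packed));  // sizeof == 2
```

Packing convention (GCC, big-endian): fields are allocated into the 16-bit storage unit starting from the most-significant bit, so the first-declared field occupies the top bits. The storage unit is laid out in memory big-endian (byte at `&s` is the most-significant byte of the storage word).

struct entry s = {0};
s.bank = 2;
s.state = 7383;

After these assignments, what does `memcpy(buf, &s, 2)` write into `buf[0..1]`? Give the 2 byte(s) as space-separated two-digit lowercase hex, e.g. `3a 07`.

5c d7

bank (3b) val=2 bits=0x2 at bit 13: 0x4000
state (13b) val=7383 bits=0x1cd7 at bit 0: 0x5cd7
word = 0x5cd7 → big-endian bytes:
  [0]=0x5c  [1]=0xd7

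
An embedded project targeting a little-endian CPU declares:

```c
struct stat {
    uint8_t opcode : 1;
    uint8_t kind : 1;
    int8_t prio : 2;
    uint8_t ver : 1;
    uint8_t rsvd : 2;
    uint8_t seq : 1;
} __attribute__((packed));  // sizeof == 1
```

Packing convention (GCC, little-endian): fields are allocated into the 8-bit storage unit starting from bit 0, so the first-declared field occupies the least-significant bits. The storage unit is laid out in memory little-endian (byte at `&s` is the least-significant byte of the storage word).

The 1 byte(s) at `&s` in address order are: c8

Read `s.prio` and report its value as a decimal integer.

[0]=0xc8 (little-endian) → word 0xc8
opcode [0+:1] = (word>>0) & 0x1 = 0
kind [1+:1] = (word>>1) & 0x1 = 0
prio [2+:2] = (word>>2) & 0x3 = 2  ←
ver [4+:1] = (word>>4) & 0x1 = 0
rsvd [5+:2] = (word>>5) & 0x3 = 2
seq [7+:1] = (word>>7) & 0x1 = 1
prio signed 2b, MSB=1: 2 - 4 = -2

-2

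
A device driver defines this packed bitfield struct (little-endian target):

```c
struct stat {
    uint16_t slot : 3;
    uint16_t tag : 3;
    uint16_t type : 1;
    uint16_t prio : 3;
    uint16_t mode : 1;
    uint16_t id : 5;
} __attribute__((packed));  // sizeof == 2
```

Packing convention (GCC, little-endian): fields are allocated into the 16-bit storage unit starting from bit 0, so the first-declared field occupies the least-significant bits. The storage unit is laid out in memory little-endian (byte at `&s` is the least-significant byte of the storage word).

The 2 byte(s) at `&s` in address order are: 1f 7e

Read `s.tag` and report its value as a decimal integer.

3

[0]=0x1f [1]=0x7e (little-endian) → word 0x7e1f
slot:3 @ bit 0 → (0x7e1f>>0)&0x7 = 0x7
tag:3 @ bit 3 → (0x7e1f>>3)&0x7 = 0x3  ←
type:1 @ bit 6 → (0x7e1f>>6)&0x1 = 0x0
prio:3 @ bit 7 → (0x7e1f>>7)&0x7 = 0x4
mode:1 @ bit 10 → (0x7e1f>>10)&0x1 = 0x1
id:5 @ bit 11 → (0x7e1f>>11)&0x1f = 0xf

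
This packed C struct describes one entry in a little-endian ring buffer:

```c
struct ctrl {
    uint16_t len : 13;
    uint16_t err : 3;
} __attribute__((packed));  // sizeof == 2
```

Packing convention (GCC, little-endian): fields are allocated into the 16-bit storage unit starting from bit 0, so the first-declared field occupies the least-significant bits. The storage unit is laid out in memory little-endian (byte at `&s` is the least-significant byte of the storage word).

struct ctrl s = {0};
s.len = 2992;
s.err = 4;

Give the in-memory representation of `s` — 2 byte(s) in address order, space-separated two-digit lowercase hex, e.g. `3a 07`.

len (13b) val=2992 bits=0xbb0 at bit 0: 0x0bb0
err (3b) val=4 bits=0x4 at bit 13: 0x8bb0
word = 0x8bb0 → little-endian bytes:
  [0]=0xb0  [1]=0x8b

b0 8b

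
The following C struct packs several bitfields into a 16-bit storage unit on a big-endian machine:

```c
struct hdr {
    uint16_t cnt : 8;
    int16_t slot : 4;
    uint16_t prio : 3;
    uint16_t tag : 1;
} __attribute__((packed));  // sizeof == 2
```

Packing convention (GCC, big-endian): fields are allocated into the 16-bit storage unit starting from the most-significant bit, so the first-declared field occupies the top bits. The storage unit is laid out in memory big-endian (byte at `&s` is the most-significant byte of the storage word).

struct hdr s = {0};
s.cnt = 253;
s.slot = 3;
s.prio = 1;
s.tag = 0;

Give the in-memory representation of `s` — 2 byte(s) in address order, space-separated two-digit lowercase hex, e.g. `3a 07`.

fd 32

cnt (8b) val=253 bits=0xfd at bit 8: 0xfd00
slot (4b) val=3 bits=0x3 at bit 4: 0xfd30
prio (3b) val=1 bits=0x1 at bit 1: 0xfd32
tag (1b) val=0 bits=0x0 at bit 0: 0xfd32
word = 0xfd32 → big-endian bytes:
  [0]=0xfd  [1]=0x32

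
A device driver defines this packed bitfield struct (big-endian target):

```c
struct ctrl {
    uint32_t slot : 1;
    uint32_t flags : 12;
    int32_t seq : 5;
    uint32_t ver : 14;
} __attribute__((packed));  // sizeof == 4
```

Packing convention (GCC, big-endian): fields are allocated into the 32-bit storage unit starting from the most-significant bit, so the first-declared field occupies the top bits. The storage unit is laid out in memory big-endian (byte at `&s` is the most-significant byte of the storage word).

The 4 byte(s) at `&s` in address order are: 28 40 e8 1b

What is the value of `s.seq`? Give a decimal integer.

[0]=0x28 [1]=0x40 [2]=0xe8 [3]=0x1b (big-endian) → word 0x2840e81b
slot [31+:1] = (word>>31) & 0x1 = 0
flags [19+:12] = (word>>19) & 0xfff = 1288
seq [14+:5] = (word>>14) & 0x1f = 3  ←
ver [0+:14] = (word>>0) & 0x3fff = 10267
seq signed 5b, MSB=0: value = 3

3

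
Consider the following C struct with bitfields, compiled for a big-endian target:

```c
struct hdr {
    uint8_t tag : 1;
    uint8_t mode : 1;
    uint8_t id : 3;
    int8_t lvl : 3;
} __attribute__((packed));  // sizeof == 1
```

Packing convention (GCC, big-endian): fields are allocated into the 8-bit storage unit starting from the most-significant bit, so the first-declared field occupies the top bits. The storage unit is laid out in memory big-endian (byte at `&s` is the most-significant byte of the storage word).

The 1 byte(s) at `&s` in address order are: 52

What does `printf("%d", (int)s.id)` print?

2

[0]=0x52 (big-endian) → word 0x52
tag [7+:1] = (word>>7) & 0x1 = 0
mode [6+:1] = (word>>6) & 0x1 = 1
id [3+:3] = (word>>3) & 0x7 = 2  ←
lvl [0+:3] = (word>>0) & 0x7 = 2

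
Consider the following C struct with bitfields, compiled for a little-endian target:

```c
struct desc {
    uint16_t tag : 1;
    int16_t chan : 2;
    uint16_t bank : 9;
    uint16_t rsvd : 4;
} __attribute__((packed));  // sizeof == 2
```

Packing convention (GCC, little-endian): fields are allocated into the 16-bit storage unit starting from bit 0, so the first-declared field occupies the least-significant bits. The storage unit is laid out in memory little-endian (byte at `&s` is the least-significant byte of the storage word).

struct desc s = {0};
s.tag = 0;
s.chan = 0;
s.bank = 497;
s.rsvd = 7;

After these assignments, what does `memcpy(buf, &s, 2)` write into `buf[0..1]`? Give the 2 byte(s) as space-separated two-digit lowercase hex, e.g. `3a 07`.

tag:1 = 0 → 0x0 << 0 → word 0x0000
chan:2 = 0 → 0x0 << 1 → word 0x0000
bank:9 = 497 → 0x1f1 << 3 → word 0x0f88
rsvd:4 = 7 → 0x7 << 12 → word 0x7f88
word = 0x7f88 → little-endian bytes:
  [0]=0x88  [1]=0x7f

88 7f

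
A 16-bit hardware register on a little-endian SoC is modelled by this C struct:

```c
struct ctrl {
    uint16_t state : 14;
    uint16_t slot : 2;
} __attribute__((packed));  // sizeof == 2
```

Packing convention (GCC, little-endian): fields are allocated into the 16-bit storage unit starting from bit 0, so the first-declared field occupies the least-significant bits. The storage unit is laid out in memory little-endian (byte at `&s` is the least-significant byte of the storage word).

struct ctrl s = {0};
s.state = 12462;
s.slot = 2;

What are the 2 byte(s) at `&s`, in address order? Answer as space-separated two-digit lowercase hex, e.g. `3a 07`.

ae b0

[0+:14] state=12462 & 0x3fff = 0x30ae; word=0x30ae
[14+:2] slot=2 & 0x3 = 0x2; word=0xb0ae
word = 0xb0ae → little-endian bytes:
  [0]=0xae  [1]=0xb0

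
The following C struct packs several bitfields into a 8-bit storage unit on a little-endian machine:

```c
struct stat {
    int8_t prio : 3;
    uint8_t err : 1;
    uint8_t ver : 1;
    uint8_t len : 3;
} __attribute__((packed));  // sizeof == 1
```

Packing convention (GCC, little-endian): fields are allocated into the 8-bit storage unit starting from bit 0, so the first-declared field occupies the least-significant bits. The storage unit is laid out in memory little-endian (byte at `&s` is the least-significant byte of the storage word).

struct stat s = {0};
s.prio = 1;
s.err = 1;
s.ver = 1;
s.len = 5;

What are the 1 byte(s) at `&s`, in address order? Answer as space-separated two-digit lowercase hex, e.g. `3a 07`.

[0+:3] prio=1 & 0x7 = 0x1; word=0x01
[3+:1] err=1 & 0x1 = 0x1; word=0x09
[4+:1] ver=1 & 0x1 = 0x1; word=0x19
[5+:3] len=5 & 0x7 = 0x5; word=0xb9
word = 0xb9 → little-endian bytes:
  [0]=0xb9

b9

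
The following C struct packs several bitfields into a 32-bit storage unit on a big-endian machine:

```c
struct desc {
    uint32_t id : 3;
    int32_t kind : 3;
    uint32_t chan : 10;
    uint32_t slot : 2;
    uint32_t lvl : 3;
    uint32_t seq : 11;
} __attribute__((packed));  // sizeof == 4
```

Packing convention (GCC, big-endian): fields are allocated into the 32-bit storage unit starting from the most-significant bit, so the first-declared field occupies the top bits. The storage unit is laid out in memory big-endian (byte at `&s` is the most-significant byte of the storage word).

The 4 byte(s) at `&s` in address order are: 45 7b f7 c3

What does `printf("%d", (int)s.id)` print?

2

[0]=0x45 [1]=0x7b [2]=0xf7 [3]=0xc3 (big-endian) → word 0x457bf7c3
id [29+:3] = (word>>29) & 0x7 = 2  ←
kind [26+:3] = (word>>26) & 0x7 = 1
chan [16+:10] = (word>>16) & 0x3ff = 379
slot [14+:2] = (word>>14) & 0x3 = 3
lvl [11+:3] = (word>>11) & 0x7 = 6
seq [0+:11] = (word>>0) & 0x7ff = 1987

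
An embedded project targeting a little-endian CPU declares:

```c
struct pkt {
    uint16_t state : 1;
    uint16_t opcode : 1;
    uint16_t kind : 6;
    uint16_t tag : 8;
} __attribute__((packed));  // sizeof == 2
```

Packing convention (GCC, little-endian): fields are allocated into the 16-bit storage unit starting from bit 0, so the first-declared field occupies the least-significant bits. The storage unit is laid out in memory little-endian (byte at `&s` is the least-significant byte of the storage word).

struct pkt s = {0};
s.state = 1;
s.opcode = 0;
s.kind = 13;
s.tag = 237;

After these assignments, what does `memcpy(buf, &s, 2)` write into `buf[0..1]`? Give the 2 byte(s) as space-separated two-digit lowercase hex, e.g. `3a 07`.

state:1 = 1 → 0x1 << 0 → word 0x0001
opcode:1 = 0 → 0x0 << 1 → word 0x0001
kind:6 = 13 → 0xd << 2 → word 0x0035
tag:8 = 237 → 0xed << 8 → word 0xed35
word = 0xed35 → little-endian bytes:
  [0]=0x35  [1]=0xed

35 ed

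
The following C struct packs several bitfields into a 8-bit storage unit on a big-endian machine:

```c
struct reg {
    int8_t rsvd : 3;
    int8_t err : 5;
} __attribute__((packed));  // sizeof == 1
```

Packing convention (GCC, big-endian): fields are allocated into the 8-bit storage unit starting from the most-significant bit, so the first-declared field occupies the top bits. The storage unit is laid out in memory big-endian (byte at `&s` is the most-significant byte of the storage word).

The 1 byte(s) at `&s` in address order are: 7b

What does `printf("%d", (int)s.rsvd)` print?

[0]=0x7b (big-endian) → word 0x7b
rsvd:3 @ bit 5 → (0x7b>>5)&0x7 = 0x3  ←
err:5 @ bit 0 → (0x7b>>0)&0x1f = 0x1b
rsvd signed 3b, MSB=0: value = 3

3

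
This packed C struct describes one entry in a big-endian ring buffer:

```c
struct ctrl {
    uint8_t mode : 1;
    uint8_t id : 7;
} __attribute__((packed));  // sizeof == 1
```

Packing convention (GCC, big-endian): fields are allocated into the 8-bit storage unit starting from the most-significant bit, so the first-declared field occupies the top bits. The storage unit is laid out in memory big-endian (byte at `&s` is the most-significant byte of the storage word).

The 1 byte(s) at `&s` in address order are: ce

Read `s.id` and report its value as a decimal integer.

78

[0]=0xce (big-endian) → word 0xce
mode [7+:1] = (word>>7) & 0x1 = 1
id [0+:7] = (word>>0) & 0x7f = 78  ←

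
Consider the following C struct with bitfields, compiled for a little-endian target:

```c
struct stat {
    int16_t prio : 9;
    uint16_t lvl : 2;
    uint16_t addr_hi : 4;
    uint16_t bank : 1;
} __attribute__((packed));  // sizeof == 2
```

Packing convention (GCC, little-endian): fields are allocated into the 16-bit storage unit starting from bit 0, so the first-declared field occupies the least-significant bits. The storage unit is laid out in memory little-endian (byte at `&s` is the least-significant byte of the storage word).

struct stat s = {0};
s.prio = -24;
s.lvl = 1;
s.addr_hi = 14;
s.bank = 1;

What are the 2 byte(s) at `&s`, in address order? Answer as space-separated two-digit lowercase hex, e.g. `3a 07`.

e8 f3

[0+:9] prio=-24 & 0x1ff = 0x1e8; word=0x01e8
[9+:2] lvl=1 & 0x3 = 0x1; word=0x03e8
[11+:4] addr_hi=14 & 0xf = 0xe; word=0x73e8
[15+:1] bank=1 & 0x1 = 0x1; word=0xf3e8
word = 0xf3e8 → little-endian bytes:
  [0]=0xe8  [1]=0xf3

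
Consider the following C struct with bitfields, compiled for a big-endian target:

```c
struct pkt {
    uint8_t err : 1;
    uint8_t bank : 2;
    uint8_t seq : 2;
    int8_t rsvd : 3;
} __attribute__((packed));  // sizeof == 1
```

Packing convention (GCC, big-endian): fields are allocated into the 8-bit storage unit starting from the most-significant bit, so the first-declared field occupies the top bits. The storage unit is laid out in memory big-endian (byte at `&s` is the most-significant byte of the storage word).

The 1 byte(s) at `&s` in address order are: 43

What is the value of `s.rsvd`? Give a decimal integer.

[0]=0x43 (big-endian) → word 0x43
err:1 @ bit 7 → (0x43>>7)&0x1 = 0x0
bank:2 @ bit 5 → (0x43>>5)&0x3 = 0x2
seq:2 @ bit 3 → (0x43>>3)&0x3 = 0x0
rsvd:3 @ bit 0 → (0x43>>0)&0x7 = 0x3  ←
rsvd signed 3b, MSB=0: value = 3

3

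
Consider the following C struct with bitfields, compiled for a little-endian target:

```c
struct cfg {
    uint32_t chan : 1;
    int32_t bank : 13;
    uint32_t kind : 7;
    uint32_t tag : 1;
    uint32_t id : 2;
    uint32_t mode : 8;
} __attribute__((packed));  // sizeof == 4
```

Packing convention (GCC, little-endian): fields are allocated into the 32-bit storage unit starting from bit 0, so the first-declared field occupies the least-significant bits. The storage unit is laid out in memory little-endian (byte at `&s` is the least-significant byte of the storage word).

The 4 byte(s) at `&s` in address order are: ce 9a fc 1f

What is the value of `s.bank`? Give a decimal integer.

[0]=0xce [1]=0x9a [2]=0xfc [3]=0x1f (little-endian) → word 0x1ffc9ace
chan [0+:1] = (word>>0) & 0x1 = 0
bank [1+:13] = (word>>1) & 0x1fff = 3431  ←
kind [14+:7] = (word>>14) & 0x7f = 114
tag [21+:1] = (word>>21) & 0x1 = 1
id [22+:2] = (word>>22) & 0x3 = 3
mode [24+:8] = (word>>24) & 0xff = 31
bank signed 13b, MSB=0: value = 3431

3431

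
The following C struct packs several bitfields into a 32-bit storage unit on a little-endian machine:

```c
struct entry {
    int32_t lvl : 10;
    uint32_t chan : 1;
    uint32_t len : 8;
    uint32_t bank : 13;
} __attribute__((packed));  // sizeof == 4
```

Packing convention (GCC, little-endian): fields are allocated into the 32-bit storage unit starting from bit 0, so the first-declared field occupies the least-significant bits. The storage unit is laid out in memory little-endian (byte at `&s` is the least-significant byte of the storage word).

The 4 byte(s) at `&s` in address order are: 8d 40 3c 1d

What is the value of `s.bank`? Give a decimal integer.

935

[0]=0x8d [1]=0x40 [2]=0x3c [3]=0x1d (little-endian) → word 0x1d3c408d
lvl:10 @ bit 0 → (0x1d3c408d>>0)&0x3ff = 0x8d
chan:1 @ bit 10 → (0x1d3c408d>>10)&0x1 = 0x0
len:8 @ bit 11 → (0x1d3c408d>>11)&0xff = 0x88
bank:13 @ bit 19 → (0x1d3c408d>>19)&0x1fff = 0x3a7  ←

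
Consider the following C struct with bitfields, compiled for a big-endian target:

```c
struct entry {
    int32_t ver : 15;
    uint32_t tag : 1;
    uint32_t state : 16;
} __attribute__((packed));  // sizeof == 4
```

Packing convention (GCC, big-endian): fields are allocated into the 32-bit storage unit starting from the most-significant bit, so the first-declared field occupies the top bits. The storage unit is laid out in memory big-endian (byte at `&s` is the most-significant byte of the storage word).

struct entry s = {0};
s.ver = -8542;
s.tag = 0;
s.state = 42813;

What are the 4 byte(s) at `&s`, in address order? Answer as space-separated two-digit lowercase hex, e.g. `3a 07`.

ver:15 = -8542 → 0x5ea2 << 17 → word 0xbd440000
tag:1 = 0 → 0x0 << 16 → word 0xbd440000
state:16 = 42813 → 0xa73d << 0 → word 0xbd44a73d
word = 0xbd44a73d → big-endian bytes:
  [0]=0xbd  [1]=0x44  [2]=0xa7  [3]=0x3d

bd 44 a7 3d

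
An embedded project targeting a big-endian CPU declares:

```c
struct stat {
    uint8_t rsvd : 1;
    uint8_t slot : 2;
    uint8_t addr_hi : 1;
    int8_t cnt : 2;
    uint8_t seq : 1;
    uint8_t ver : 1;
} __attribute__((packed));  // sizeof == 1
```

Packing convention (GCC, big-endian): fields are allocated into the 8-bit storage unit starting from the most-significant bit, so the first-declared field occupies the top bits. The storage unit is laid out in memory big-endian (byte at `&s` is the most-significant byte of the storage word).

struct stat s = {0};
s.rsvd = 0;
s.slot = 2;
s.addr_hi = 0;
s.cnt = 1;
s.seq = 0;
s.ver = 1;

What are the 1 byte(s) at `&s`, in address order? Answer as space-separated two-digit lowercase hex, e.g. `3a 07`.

rsvd (1b) val=0 bits=0x0 at bit 7: 0x00
slot (2b) val=2 bits=0x2 at bit 5: 0x40
addr_hi (1b) val=0 bits=0x0 at bit 4: 0x40
cnt (2b) val=1 bits=0x1 at bit 2: 0x44
seq (1b) val=0 bits=0x0 at bit 1: 0x44
ver (1b) val=1 bits=0x1 at bit 0: 0x45
word = 0x45 → big-endian bytes:
  [0]=0x45

45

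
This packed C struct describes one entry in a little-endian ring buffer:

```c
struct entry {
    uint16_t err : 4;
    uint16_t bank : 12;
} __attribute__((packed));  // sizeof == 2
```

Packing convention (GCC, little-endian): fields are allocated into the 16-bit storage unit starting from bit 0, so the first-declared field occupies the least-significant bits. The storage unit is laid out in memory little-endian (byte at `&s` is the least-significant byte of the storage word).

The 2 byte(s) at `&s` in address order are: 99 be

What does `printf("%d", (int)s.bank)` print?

3049

[0]=0x99 [1]=0xbe (little-endian) → word 0xbe99
err:4 @ bit 0 → (0xbe99>>0)&0xf = 0x9
bank:12 @ bit 4 → (0xbe99>>4)&0xfff = 0xbe9  ←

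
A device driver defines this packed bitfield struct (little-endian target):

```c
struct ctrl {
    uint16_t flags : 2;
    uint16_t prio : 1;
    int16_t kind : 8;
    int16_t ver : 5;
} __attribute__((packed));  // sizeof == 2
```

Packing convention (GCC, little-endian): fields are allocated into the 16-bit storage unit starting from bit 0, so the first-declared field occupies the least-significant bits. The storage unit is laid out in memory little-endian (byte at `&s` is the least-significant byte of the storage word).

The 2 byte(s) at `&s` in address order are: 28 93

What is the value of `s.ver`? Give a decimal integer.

-14

[0]=0x28 [1]=0x93 (little-endian) → word 0x9328
flags [0+:2] = (word>>0) & 0x3 = 0
prio [2+:1] = (word>>2) & 0x1 = 0
kind [3+:8] = (word>>3) & 0xff = 101
ver [11+:5] = (word>>11) & 0x1f = 18  ←
ver signed 5b, MSB=1: 18 - 32 = -14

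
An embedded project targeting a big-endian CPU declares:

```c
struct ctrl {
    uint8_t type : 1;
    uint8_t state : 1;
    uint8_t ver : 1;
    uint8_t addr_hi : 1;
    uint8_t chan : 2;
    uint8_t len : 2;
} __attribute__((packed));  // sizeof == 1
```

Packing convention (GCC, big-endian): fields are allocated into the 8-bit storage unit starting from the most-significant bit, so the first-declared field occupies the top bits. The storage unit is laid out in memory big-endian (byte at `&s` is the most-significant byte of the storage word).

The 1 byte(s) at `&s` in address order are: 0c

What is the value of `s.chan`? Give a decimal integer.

[0]=0x0c (big-endian) → word 0x0c
type:1 @ bit 7 → (0x0c>>7)&0x1 = 0x0
state:1 @ bit 6 → (0x0c>>6)&0x1 = 0x0
ver:1 @ bit 5 → (0x0c>>5)&0x1 = 0x0
addr_hi:1 @ bit 4 → (0x0c>>4)&0x1 = 0x0
chan:2 @ bit 2 → (0x0c>>2)&0x3 = 0x3  ←
len:2 @ bit 0 → (0x0c>>0)&0x3 = 0x0

3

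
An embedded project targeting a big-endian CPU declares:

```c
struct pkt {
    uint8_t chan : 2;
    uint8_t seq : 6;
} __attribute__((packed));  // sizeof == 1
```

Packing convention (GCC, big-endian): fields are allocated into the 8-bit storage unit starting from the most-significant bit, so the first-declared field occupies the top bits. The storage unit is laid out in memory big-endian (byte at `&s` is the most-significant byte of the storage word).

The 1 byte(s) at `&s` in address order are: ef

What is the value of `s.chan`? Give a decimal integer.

[0]=0xef (big-endian) → word 0xef
chan [6+:2] = (word>>6) & 0x3 = 3  ←
seq [0+:6] = (word>>0) & 0x3f = 47

3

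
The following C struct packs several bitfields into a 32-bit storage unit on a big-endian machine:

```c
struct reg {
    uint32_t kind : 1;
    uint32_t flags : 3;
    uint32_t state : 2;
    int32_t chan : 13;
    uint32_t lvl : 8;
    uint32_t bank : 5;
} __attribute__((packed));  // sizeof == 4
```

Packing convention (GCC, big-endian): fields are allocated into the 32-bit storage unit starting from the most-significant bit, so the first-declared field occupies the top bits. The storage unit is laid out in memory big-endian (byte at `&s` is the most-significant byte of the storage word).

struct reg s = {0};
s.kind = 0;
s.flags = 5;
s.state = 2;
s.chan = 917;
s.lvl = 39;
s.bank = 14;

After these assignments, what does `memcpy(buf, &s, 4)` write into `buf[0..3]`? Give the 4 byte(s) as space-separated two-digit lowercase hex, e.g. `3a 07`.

58 72 a4 ee

kind (1b) val=0 bits=0x0 at bit 31: 0x00000000
flags (3b) val=5 bits=0x5 at bit 28: 0x50000000
state (2b) val=2 bits=0x2 at bit 26: 0x58000000
chan (13b) val=917 bits=0x395 at bit 13: 0x5872a000
lvl (8b) val=39 bits=0x27 at bit 5: 0x5872a4e0
bank (5b) val=14 bits=0xe at bit 0: 0x5872a4ee
word = 0x5872a4ee → big-endian bytes:
  [0]=0x58  [1]=0x72  [2]=0xa4  [3]=0xee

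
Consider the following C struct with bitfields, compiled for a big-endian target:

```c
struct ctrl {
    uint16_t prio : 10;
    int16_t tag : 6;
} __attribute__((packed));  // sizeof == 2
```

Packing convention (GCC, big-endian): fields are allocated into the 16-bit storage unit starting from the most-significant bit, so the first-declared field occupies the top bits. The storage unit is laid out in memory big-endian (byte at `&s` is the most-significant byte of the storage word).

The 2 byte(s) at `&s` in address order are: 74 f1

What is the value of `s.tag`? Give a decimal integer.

[0]=0x74 [1]=0xf1 (big-endian) → word 0x74f1
prio:10 @ bit 6 → (0x74f1>>6)&0x3ff = 0x1d3
tag:6 @ bit 0 → (0x74f1>>0)&0x3f = 0x31  ←
tag signed 6b, MSB=1: 49 - 64 = -15

-15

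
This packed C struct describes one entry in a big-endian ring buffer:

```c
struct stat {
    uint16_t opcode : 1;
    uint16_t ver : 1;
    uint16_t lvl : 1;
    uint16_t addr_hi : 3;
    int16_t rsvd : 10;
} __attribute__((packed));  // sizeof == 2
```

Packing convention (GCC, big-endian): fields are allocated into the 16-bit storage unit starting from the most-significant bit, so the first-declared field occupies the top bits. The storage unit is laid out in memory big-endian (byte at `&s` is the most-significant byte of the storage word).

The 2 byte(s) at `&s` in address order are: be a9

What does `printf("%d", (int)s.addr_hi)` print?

[0]=0xbe [1]=0xa9 (big-endian) → word 0xbea9
opcode:1 @ bit 15 → (0xbea9>>15)&0x1 = 0x1
ver:1 @ bit 14 → (0xbea9>>14)&0x1 = 0x0
lvl:1 @ bit 13 → (0xbea9>>13)&0x1 = 0x1
addr_hi:3 @ bit 10 → (0xbea9>>10)&0x7 = 0x7  ←
rsvd:10 @ bit 0 → (0xbea9>>0)&0x3ff = 0x2a9

7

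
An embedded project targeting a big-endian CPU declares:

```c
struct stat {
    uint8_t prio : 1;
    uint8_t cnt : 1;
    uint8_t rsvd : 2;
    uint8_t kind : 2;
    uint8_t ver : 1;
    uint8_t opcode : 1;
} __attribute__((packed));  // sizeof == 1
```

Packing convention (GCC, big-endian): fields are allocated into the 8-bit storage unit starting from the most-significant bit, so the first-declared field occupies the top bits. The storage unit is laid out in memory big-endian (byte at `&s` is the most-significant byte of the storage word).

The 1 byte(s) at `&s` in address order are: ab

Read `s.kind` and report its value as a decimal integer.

[0]=0xab (big-endian) → word 0xab
prio:1 @ bit 7 → (0xab>>7)&0x1 = 0x1
cnt:1 @ bit 6 → (0xab>>6)&0x1 = 0x0
rsvd:2 @ bit 4 → (0xab>>4)&0x3 = 0x2
kind:2 @ bit 2 → (0xab>>2)&0x3 = 0x2  ←
ver:1 @ bit 1 → (0xab>>1)&0x1 = 0x1
opcode:1 @ bit 0 → (0xab>>0)&0x1 = 0x1

2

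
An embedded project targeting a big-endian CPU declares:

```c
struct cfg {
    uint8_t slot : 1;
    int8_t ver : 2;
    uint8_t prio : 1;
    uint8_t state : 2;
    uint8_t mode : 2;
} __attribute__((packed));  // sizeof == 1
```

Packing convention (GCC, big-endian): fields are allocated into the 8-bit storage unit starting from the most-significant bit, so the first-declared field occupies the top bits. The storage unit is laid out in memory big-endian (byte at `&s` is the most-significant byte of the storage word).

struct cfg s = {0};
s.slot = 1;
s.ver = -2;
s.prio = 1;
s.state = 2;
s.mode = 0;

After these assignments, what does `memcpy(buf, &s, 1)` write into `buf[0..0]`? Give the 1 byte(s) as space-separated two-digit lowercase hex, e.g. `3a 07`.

d8

slot:1 = 1 → 0x1 << 7 → word 0x80
ver:2 = -2 → 0x2 << 5 → word 0xc0
prio:1 = 1 → 0x1 << 4 → word 0xd0
state:2 = 2 → 0x2 << 2 → word 0xd8
mode:2 = 0 → 0x0 << 0 → word 0xd8
word = 0xd8 → big-endian bytes:
  [0]=0xd8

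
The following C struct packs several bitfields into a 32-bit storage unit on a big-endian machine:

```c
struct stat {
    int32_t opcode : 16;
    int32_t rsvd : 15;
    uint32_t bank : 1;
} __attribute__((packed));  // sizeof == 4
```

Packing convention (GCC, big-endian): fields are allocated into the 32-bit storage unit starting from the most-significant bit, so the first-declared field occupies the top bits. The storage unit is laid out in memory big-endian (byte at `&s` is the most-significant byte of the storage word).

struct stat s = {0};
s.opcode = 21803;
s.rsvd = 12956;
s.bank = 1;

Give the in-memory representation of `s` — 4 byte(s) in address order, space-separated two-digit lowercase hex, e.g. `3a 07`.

55 2b 65 39

opcode (16b) val=21803 bits=0x552b at bit 16: 0x552b0000
rsvd (15b) val=12956 bits=0x329c at bit 1: 0x552b6538
bank (1b) val=1 bits=0x1 at bit 0: 0x552b6539
word = 0x552b6539 → big-endian bytes:
  [0]=0x55  [1]=0x2b  [2]=0x65  [3]=0x39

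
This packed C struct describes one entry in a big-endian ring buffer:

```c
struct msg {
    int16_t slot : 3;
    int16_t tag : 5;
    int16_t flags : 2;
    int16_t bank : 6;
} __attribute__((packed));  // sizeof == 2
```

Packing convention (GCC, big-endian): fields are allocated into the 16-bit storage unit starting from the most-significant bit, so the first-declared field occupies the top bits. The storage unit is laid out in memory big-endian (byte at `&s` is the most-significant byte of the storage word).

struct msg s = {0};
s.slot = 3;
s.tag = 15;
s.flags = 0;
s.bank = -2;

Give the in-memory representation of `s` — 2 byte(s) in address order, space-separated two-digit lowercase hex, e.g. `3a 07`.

slot (3b) val=3 bits=0x3 at bit 13: 0x6000
tag (5b) val=15 bits=0xf at bit 8: 0x6f00
flags (2b) val=0 bits=0x0 at bit 6: 0x6f00
bank (6b) val=-2 bits=0x3e at bit 0: 0x6f3e
word = 0x6f3e → big-endian bytes:
  [0]=0x6f  [1]=0x3e

6f 3e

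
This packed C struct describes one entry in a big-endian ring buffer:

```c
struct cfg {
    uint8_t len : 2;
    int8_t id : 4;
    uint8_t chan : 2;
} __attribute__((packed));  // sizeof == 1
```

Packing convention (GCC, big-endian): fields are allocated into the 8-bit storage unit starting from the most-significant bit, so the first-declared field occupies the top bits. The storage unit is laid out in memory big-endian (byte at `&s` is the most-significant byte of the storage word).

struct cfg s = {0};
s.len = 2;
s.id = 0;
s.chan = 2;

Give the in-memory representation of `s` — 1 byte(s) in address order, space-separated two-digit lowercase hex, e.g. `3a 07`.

[6+:2] len=2 & 0x3 = 0x2; word=0x80
[2+:4] id=0 & 0xf = 0x0; word=0x80
[0+:2] chan=2 & 0x3 = 0x2; word=0x82
word = 0x82 → big-endian bytes:
  [0]=0x82

82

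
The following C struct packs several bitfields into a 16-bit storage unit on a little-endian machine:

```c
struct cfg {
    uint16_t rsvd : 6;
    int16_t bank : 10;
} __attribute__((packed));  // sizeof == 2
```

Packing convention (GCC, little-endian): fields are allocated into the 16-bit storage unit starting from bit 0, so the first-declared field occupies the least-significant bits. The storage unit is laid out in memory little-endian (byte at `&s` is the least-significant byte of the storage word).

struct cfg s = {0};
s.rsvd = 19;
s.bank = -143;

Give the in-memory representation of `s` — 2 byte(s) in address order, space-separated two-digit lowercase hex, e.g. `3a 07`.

53 dc

[0+:6] rsvd=19 & 0x3f = 0x13; word=0x0013
[6+:10] bank=-143 & 0x3ff = 0x371; word=0xdc53
word = 0xdc53 → little-endian bytes:
  [0]=0x53  [1]=0xdc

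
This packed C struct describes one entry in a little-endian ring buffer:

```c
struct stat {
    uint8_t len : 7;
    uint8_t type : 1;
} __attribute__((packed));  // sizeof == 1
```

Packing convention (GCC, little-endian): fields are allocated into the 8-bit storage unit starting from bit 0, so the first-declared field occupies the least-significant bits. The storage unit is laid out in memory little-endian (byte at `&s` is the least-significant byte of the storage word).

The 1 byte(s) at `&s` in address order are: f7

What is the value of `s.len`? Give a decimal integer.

119

[0]=0xf7 (little-endian) → word 0xf7
len:7 @ bit 0 → (0xf7>>0)&0x7f = 0x77  ←
type:1 @ bit 7 → (0xf7>>7)&0x1 = 0x1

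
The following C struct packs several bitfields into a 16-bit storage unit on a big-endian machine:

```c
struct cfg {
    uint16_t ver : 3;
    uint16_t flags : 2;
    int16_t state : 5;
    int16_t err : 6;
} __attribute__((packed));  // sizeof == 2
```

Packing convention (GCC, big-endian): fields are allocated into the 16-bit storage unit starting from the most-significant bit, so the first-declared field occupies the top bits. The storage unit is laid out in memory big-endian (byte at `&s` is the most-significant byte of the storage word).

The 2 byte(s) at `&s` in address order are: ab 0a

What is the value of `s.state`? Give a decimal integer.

[0]=0xab [1]=0x0a (big-endian) → word 0xab0a
ver:3 @ bit 13 → (0xab0a>>13)&0x7 = 0x5
flags:2 @ bit 11 → (0xab0a>>11)&0x3 = 0x1
state:5 @ bit 6 → (0xab0a>>6)&0x1f = 0xc  ←
err:6 @ bit 0 → (0xab0a>>0)&0x3f = 0xa
state signed 5b, MSB=0: value = 12

12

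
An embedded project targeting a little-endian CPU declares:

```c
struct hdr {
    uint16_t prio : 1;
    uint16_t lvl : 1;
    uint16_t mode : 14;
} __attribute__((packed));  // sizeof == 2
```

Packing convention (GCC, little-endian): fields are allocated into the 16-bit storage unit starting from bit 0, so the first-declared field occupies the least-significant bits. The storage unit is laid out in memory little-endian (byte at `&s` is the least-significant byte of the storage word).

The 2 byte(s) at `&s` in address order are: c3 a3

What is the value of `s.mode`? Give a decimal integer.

[0]=0xc3 [1]=0xa3 (little-endian) → word 0xa3c3
prio:1 @ bit 0 → (0xa3c3>>0)&0x1 = 0x1
lvl:1 @ bit 1 → (0xa3c3>>1)&0x1 = 0x1
mode:14 @ bit 2 → (0xa3c3>>2)&0x3fff = 0x28f0  ←

10480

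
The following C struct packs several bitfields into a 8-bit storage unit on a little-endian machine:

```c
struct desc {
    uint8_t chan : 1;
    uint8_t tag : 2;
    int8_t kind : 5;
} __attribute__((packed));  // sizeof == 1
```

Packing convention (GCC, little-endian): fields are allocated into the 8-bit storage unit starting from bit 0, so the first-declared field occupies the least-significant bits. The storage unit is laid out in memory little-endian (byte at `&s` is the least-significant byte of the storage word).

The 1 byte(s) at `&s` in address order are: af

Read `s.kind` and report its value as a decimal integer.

-11

[0]=0xaf (little-endian) → word 0xaf
chan [0+:1] = (word>>0) & 0x1 = 1
tag [1+:2] = (word>>1) & 0x3 = 3
kind [3+:5] = (word>>3) & 0x1f = 21  ←
kind signed 5b, MSB=1: 21 - 32 = -11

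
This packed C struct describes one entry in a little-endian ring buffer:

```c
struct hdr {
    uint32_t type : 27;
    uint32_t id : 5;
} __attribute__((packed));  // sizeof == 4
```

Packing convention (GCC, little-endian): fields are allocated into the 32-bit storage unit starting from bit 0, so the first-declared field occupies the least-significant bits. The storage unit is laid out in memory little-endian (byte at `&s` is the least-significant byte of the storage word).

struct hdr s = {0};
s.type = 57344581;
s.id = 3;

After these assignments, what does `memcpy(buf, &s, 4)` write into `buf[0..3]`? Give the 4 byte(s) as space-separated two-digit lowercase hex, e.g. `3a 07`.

[0+:27] type=57344581 & 0x7ffffff = 0x36b0245; word=0x036b0245
[27+:5] id=3 & 0x1f = 0x3; word=0x1b6b0245
word = 0x1b6b0245 → little-endian bytes:
  [0]=0x45  [1]=0x02  [2]=0x6b  [3]=0x1b

45 02 6b 1b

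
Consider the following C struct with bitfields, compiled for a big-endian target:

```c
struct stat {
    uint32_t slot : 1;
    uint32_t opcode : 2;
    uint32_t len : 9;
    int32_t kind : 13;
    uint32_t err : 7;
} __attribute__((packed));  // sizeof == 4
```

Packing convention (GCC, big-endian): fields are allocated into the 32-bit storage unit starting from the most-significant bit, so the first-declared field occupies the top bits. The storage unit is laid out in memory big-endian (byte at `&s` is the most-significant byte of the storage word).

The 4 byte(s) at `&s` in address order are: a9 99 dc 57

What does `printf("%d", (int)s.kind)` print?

[0]=0xa9 [1]=0x99 [2]=0xdc [3]=0x57 (big-endian) → word 0xa999dc57
slot:1 @ bit 31 → (0xa999dc57>>31)&0x1 = 0x1
opcode:2 @ bit 29 → (0xa999dc57>>29)&0x3 = 0x1
len:9 @ bit 20 → (0xa999dc57>>20)&0x1ff = 0x99
kind:13 @ bit 7 → (0xa999dc57>>7)&0x1fff = 0x13b8  ←
err:7 @ bit 0 → (0xa999dc57>>0)&0x7f = 0x57
kind signed 13b, MSB=1: 5048 - 8192 = -3144

-3144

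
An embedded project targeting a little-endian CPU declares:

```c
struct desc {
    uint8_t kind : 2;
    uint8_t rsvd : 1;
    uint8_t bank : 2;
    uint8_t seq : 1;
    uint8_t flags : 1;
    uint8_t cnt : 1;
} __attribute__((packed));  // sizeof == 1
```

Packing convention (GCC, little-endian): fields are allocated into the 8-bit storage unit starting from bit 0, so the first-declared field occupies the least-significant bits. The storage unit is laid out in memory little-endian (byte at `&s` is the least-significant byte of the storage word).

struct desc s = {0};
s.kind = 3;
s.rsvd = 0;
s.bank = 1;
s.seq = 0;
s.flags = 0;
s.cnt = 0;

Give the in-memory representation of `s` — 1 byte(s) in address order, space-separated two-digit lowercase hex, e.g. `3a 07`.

0b

kind:2 = 3 → 0x3 << 0 → word 0x03
rsvd:1 = 0 → 0x0 << 2 → word 0x03
bank:2 = 1 → 0x1 << 3 → word 0x0b
seq:1 = 0 → 0x0 << 5 → word 0x0b
flags:1 = 0 → 0x0 << 6 → word 0x0b
cnt:1 = 0 → 0x0 << 7 → word 0x0b
word = 0x0b → little-endian bytes:
  [0]=0x0b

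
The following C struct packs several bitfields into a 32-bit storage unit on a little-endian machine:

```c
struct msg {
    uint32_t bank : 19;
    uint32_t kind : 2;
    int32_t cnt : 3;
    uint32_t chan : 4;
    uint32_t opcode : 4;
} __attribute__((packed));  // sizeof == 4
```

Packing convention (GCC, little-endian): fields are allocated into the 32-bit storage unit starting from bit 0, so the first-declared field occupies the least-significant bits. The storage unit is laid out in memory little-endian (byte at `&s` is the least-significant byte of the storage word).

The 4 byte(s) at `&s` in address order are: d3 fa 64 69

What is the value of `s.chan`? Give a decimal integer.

[0]=0xd3 [1]=0xfa [2]=0x64 [3]=0x69 (little-endian) → word 0x6964fad3
bank:19 @ bit 0 → (0x6964fad3>>0)&0x7ffff = 0x4fad3
kind:2 @ bit 19 → (0x6964fad3>>19)&0x3 = 0x0
cnt:3 @ bit 21 → (0x6964fad3>>21)&0x7 = 0x3
chan:4 @ bit 24 → (0x6964fad3>>24)&0xf = 0x9  ←
opcode:4 @ bit 28 → (0x6964fad3>>28)&0xf = 0x6

9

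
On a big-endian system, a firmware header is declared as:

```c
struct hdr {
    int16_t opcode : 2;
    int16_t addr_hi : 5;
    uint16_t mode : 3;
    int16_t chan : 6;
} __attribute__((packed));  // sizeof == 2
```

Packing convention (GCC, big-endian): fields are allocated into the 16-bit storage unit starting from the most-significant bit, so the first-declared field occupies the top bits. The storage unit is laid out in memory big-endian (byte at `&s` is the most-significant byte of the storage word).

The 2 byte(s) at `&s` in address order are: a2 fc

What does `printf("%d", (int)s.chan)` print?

-4

[0]=0xa2 [1]=0xfc (big-endian) → word 0xa2fc
opcode:2 @ bit 14 → (0xa2fc>>14)&0x3 = 0x2
addr_hi:5 @ bit 9 → (0xa2fc>>9)&0x1f = 0x11
mode:3 @ bit 6 → (0xa2fc>>6)&0x7 = 0x3
chan:6 @ bit 0 → (0xa2fc>>0)&0x3f = 0x3c  ←
chan signed 6b, MSB=1: 60 - 64 = -4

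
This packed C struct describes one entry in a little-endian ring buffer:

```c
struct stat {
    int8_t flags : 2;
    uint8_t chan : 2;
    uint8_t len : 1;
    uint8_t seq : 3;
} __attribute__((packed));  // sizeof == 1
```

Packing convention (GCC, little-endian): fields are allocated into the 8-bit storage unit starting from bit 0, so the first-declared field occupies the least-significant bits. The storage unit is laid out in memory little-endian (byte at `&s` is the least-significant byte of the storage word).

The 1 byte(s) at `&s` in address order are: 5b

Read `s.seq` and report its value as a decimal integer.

[0]=0x5b (little-endian) → word 0x5b
flags:2 @ bit 0 → (0x5b>>0)&0x3 = 0x3
chan:2 @ bit 2 → (0x5b>>2)&0x3 = 0x2
len:1 @ bit 4 → (0x5b>>4)&0x1 = 0x1
seq:3 @ bit 5 → (0x5b>>5)&0x7 = 0x2  ←

2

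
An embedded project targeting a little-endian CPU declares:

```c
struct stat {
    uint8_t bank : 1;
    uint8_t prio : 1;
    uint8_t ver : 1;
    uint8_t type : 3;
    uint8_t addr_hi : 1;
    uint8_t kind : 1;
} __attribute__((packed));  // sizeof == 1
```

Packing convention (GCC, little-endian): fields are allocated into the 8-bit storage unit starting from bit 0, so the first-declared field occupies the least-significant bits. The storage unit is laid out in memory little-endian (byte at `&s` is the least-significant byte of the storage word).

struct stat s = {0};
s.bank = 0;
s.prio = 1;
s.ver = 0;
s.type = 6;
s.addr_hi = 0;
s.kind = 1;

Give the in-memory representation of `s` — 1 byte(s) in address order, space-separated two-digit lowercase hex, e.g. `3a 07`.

b2

bank (1b) val=0 bits=0x0 at bit 0: 0x00
prio (1b) val=1 bits=0x1 at bit 1: 0x02
ver (1b) val=0 bits=0x0 at bit 2: 0x02
type (3b) val=6 bits=0x6 at bit 3: 0x32
addr_hi (1b) val=0 bits=0x0 at bit 6: 0x32
kind (1b) val=1 bits=0x1 at bit 7: 0xb2
word = 0xb2 → little-endian bytes:
  [0]=0xb2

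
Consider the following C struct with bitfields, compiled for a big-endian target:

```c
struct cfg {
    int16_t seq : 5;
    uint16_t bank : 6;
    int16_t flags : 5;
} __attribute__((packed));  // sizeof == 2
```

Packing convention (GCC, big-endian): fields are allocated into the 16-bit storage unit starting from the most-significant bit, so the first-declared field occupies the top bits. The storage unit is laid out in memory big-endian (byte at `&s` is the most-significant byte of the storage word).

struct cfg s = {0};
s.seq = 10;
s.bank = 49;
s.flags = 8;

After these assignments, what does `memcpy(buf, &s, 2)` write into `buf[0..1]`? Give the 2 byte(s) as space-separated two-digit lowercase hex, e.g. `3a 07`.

56 28

seq (5b) val=10 bits=0xa at bit 11: 0x5000
bank (6b) val=49 bits=0x31 at bit 5: 0x5620
flags (5b) val=8 bits=0x8 at bit 0: 0x5628
word = 0x5628 → big-endian bytes:
  [0]=0x56  [1]=0x28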